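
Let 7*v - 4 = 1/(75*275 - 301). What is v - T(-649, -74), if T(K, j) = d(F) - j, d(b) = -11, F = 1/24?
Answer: -8881587/142268 ≈ -62.429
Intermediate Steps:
F = 1/24 ≈ 0.041667
T(K, j) = -11 - j
v = 81297/142268 (v = 4/7 + 1/(7*(75*275 - 301)) = 4/7 + 1/(7*(20625 - 301)) = 4/7 + (⅐)/20324 = 4/7 + (⅐)*(1/20324) = 4/7 + 1/142268 = 81297/142268 ≈ 0.57144)
v - T(-649, -74) = 81297/142268 - (-11 - 1*(-74)) = 81297/142268 - (-11 + 74) = 81297/142268 - 1*63 = 81297/142268 - 63 = -8881587/142268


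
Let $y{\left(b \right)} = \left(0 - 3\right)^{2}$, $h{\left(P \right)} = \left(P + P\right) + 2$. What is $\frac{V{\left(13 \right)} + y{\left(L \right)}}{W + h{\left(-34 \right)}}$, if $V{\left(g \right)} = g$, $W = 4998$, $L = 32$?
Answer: $\frac{11}{2466} \approx 0.0044607$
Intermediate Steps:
$h{\left(P \right)} = 2 + 2 P$ ($h{\left(P \right)} = 2 P + 2 = 2 + 2 P$)
$y{\left(b \right)} = 9$ ($y{\left(b \right)} = \left(-3\right)^{2} = 9$)
$\frac{V{\left(13 \right)} + y{\left(L \right)}}{W + h{\left(-34 \right)}} = \frac{13 + 9}{4998 + \left(2 + 2 \left(-34\right)\right)} = \frac{22}{4998 + \left(2 - 68\right)} = \frac{22}{4998 - 66} = \frac{22}{4932} = 22 \cdot \frac{1}{4932} = \frac{11}{2466}$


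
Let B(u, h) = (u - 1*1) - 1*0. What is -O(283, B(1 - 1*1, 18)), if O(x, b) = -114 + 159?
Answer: -45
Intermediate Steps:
B(u, h) = -1 + u (B(u, h) = (u - 1) + 0 = (-1 + u) + 0 = -1 + u)
O(x, b) = 45
-O(283, B(1 - 1*1, 18)) = -1*45 = -45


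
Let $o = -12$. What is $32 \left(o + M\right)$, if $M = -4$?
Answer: $-512$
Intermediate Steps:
$32 \left(o + M\right) = 32 \left(-12 - 4\right) = 32 \left(-16\right) = -512$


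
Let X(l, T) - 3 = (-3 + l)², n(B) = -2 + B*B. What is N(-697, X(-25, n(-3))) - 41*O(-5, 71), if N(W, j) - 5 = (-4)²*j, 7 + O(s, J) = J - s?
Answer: 9768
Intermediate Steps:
O(s, J) = -7 + J - s (O(s, J) = -7 + (J - s) = -7 + J - s)
n(B) = -2 + B²
X(l, T) = 3 + (-3 + l)²
N(W, j) = 5 + 16*j (N(W, j) = 5 + (-4)²*j = 5 + 16*j)
N(-697, X(-25, n(-3))) - 41*O(-5, 71) = (5 + 16*(3 + (-3 - 25)²)) - 41*(-7 + 71 - 1*(-5)) = (5 + 16*(3 + (-28)²)) - 41*(-7 + 71 + 5) = (5 + 16*(3 + 784)) - 41*69 = (5 + 16*787) - 1*2829 = (5 + 12592) - 2829 = 12597 - 2829 = 9768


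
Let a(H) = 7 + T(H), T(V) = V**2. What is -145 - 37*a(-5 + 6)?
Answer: -441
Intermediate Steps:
a(H) = 7 + H**2
-145 - 37*a(-5 + 6) = -145 - 37*(7 + (-5 + 6)**2) = -145 - 37*(7 + 1**2) = -145 - 37*(7 + 1) = -145 - 37*8 = -145 - 296 = -441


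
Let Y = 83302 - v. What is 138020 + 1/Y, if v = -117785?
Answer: 27754027741/201087 ≈ 1.3802e+5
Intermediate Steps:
Y = 201087 (Y = 83302 - 1*(-117785) = 83302 + 117785 = 201087)
138020 + 1/Y = 138020 + 1/201087 = 27754027741/201087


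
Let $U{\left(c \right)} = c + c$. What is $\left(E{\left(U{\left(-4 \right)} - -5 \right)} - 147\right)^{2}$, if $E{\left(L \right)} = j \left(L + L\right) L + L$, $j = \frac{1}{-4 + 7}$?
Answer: $20736$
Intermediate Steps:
$j = \frac{1}{3} \approx 0.33333$
$U{\left(c \right)} = 2 c$
$E{\left(L \right)} = L + \frac{2 L^{2}}{3}$ ($E{\left(L \right)} = \frac{L + L}{3} L + L = \frac{2 L}{3} L + L = \frac{2 L^{2}}{3} + L = L + \frac{2 L^{2}}{3}$)
$\left(E{\left(U{\left(-4 \right)} - -5 \right)} - 147\right)^{2} = \left(\frac{\left(2 \left(-4\right) - -5\right) \left(3 + 2 \left(2 \left(-4\right) - -5\right)\right)}{3} - 147\right)^{2} = \left(\frac{\left(-8 + 5\right) \left(3 + 2 \left(-8 + 5\right)\right)}{3} - 147\right)^{2} = \left(\frac{1}{3} \left(-3\right) \left(3 + 2 \left(-3\right)\right) - 147\right)^{2} = \left(\frac{1}{3} \left(-3\right) \left(3 - 6\right) - 147\right)^{2} = \left(\frac{1}{3} \left(-3\right) \left(-3\right) - 147\right)^{2} = \left(3 - 147\right)^{2} = \left(-144\right)^{2} = 20736$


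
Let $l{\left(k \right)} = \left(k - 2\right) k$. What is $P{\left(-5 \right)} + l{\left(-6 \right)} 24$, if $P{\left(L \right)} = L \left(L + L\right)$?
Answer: $1202$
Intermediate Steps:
$l{\left(k \right)} = k \left(-2 + k\right)$ ($l{\left(k \right)} = \left(-2 + k\right) k = k \left(-2 + k\right)$)
$P{\left(L \right)} = 2 L^{2}$ ($P{\left(L \right)} = L 2 L = 2 L^{2}$)
$P{\left(-5 \right)} + l{\left(-6 \right)} 24 = 2 \left(-5\right)^{2} + - 6 \left(-2 - 6\right) 24 = 2 \cdot 25 + \left(-6\right) \left(-8\right) 24 = 50 + 48 \cdot 24 = 50 + 1152 = 1202$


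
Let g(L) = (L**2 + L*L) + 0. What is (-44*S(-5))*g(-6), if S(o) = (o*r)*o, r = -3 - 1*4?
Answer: 554400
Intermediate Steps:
r = -7 (r = -3 - 4 = -7)
g(L) = 2*L**2 (g(L) = (L**2 + L**2) + 0 = 2*L**2 + 0 = 2*L**2)
S(o) = -7*o**2 (S(o) = (o*(-7))*o = (-7*o)*o = -7*o**2)
(-44*S(-5))*g(-6) = (-(-308)*(-5)**2)*(2*(-6)**2) = (-(-308)*25)*(2*36) = -44*(-175)*72 = 7700*72 = 554400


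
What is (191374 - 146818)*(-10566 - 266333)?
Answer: -12337511844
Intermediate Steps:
(191374 - 146818)*(-10566 - 266333) = 44556*(-276899) = -12337511844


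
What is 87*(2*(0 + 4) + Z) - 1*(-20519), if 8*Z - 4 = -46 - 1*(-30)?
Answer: 42169/2 ≈ 21085.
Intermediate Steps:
Z = -3/2 (Z = 1/2 + (-46 - 1*(-30))/8 = 1/2 + (-46 + 30)/8 = 1/2 + (1/8)*(-16) = 1/2 - 2 = -3/2 ≈ -1.5000)
87*(2*(0 + 4) + Z) - 1*(-20519) = 87*(2*(0 + 4) - 3/2) - 1*(-20519) = 87*(2*4 - 3/2) + 20519 = 87*(8 - 3/2) + 20519 = 87*(13/2) + 20519 = 1131/2 + 20519 = 42169/2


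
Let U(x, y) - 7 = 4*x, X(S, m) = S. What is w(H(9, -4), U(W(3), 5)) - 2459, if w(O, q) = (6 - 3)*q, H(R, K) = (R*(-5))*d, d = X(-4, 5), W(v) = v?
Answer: -2402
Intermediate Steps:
U(x, y) = 7 + 4*x
d = -4
H(R, K) = 20*R (H(R, K) = (R*(-5))*(-4) = -5*R*(-4) = 20*R)
w(O, q) = 3*q
w(H(9, -4), U(W(3), 5)) - 2459 = 3*(7 + 4*3) - 2459 = 3*(7 + 12) - 2459 = 3*19 - 2459 = 57 - 2459 = -2402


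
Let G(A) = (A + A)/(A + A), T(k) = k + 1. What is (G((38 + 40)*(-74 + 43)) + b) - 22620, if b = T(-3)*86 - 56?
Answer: -22847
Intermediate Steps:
T(k) = 1 + k
G(A) = 1 (G(A) = (2*A)/((2*A)) = (2*A)*(1/(2*A)) = 1)
b = -228 (b = (1 - 3)*86 - 56 = -2*86 - 56 = -172 - 56 = -228)
(G((38 + 40)*(-74 + 43)) + b) - 22620 = (1 - 228) - 22620 = -227 - 22620 = -22847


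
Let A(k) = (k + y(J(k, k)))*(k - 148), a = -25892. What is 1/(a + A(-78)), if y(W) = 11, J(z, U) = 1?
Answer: -1/10750 ≈ -9.3023e-5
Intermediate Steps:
A(k) = (-148 + k)*(11 + k) (A(k) = (k + 11)*(k - 148) = (11 + k)*(-148 + k) = (-148 + k)*(11 + k))
1/(a + A(-78)) = 1/(-25892 + (-1628 + (-78)² - 137*(-78))) = 1/(-25892 + (-1628 + 6084 + 10686)) = 1/(-25892 + 15142) = 1/(-10750) = -1/10750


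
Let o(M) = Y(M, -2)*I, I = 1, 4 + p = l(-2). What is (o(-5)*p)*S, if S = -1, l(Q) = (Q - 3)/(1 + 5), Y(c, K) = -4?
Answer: -58/3 ≈ -19.333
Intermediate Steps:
l(Q) = -1/2 + Q/6 (l(Q) = (-3 + Q)/6 = (-3 + Q)*(1/6) = -1/2 + Q/6)
p = -29/6 (p = -4 + (-1/2 + (1/6)*(-2)) = -4 + (-1/2 - 1/3) = -4 - 5/6 = -29/6 ≈ -4.8333)
o(M) = -4 (o(M) = -4*1 = -4)
(o(-5)*p)*S = -4*(-29/6)*(-1) = (58/3)*(-1) = -58/3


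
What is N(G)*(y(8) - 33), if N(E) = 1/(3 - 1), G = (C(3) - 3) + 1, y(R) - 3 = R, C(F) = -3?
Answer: -11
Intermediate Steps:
y(R) = 3 + R
G = -5 (G = (-3 - 3) + 1 = -6 + 1 = -5)
N(E) = 1/2
N(G)*(y(8) - 33) = ((3 + 8) - 33)/2 = (11 - 33)/2 = (1/2)*(-22) = -11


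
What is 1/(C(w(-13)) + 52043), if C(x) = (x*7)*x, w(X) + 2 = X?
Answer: 1/53618 ≈ 1.8650e-5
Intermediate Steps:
w(X) = -2 + X
C(x) = 7*x² (C(x) = (7*x)*x = 7*x²)
1/(C(w(-13)) + 52043) = 1/(7*(-2 - 13)² + 52043) = 1/(7*(-15)² + 52043) = 1/(7*225 + 52043) = 1/(1575 + 52043) = 1/53618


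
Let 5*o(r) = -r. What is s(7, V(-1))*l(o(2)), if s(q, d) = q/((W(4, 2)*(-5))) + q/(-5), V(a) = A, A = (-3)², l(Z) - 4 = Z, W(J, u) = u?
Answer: -189/25 ≈ -7.5600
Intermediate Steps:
o(r) = -r/5 (o(r) = (-r)/5 = -r/5)
l(Z) = 4 + Z
A = 9
V(a) = 9
s(q, d) = -3*q/10 (s(q, d) = q/((2*(-5))) + q/(-5) = q/(-10) + q*(-⅕) = q*(-⅒) - q/5 = -q/10 - q/5 = -3*q/10)
s(7, V(-1))*l(o(2)) = (-3/10*7)*(4 - ⅕*2) = -21*(4 - ⅖)/10 = -21/10*18/5 = -189/25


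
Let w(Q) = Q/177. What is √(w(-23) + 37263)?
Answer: 2*√291852114/177 ≈ 193.04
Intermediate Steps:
w(Q) = Q/177 (w(Q) = Q*(1/177) = Q/177)
√(w(-23) + 37263) = √((1/177)*(-23) + 37263) = √(-23/177 + 37263) = √(6595528/177) = 2*√291852114/177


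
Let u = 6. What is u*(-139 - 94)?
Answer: -1398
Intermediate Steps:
u*(-139 - 94) = 6*(-139 - 94) = 6*(-233) = -1398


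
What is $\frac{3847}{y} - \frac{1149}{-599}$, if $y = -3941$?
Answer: $\frac{2223856}{2360659} \approx 0.94205$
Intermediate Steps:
$\frac{3847}{y} - \frac{1149}{-599} = \frac{3847}{-3941} - \frac{1149}{-599} = 3847 \left(- \frac{1}{3941}\right) - - \frac{1149}{599} = - \frac{3847}{3941} + \frac{1149}{599} = \frac{2223856}{2360659}$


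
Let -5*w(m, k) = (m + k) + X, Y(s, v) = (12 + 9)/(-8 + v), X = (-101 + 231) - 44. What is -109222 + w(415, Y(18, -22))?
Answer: -5466103/50 ≈ -1.0932e+5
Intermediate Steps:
X = 86 (X = 130 - 44 = 86)
Y(s, v) = 21/(-8 + v)
w(m, k) = -86/5 - k/5 - m/5 (w(m, k) = -((m + k) + 86)/5 = -((k + m) + 86)/5 = -(86 + k + m)/5 = -86/5 - k/5 - m/5)
-109222 + w(415, Y(18, -22)) = -109222 + (-86/5 - 21/(5*(-8 - 22)) - ⅕*415) = -109222 + (-86/5 - 21/(5*(-30)) - 83) = -109222 + (-86/5 - 21*(-1)/(5*30) - 83) = -109222 + (-86/5 - ⅕*(-7/10) - 83) = -109222 + (-86/5 + 7/50 - 83) = -109222 - 5003/50 = -5466103/50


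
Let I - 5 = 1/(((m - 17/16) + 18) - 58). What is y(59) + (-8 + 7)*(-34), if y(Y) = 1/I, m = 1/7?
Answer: 779885/22803 ≈ 34.201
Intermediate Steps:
m = 1/7 ≈ 0.14286
I = 22803/4583 (I = 5 + 1/(((1/7 - 17/16) + 18) - 58) = 5 + 1/((-103/112 + 18) - 58) = 5 + 1/(1913/112 - 58) = 5 + 1/(-4583/112) = 5 - 112/4583 = 22803/4583 ≈ 4.9756)
y(Y) = 4583/22803 (y(Y) = 1/(22803/4583) = 4583/22803)
y(59) + (-8 + 7)*(-34) = 4583/22803 + (-8 + 7)*(-34) = 4583/22803 - 1*(-34) = 4583/22803 + 34 = 779885/22803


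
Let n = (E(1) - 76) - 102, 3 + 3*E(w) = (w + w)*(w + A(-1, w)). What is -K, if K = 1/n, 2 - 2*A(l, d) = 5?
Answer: 3/538 ≈ 0.0055762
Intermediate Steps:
A(l, d) = -3/2 (A(l, d) = 1 - ½*5 = 1 - 5/2 = -3/2)
E(w) = -1 + 2*w*(-3/2 + w)/3 (E(w) = -1 + ((w + w)*(w - 3/2))/3 = -1 + ((2*w)*(-3/2 + w))/3 = -1 + (2*w*(-3/2 + w))/3 = -1 + 2*w*(-3/2 + w)/3)
n = -538/3 (n = ((-1 - 1*1 + (⅔)*1²) - 76) - 102 = ((-1 - 1 + (⅔)*1) - 76) - 102 = ((-1 - 1 + ⅔) - 76) - 102 = (-4/3 - 76) - 102 = -232/3 - 102 = -538/3 ≈ -179.33)
K = -3/538 (K = 1/(-538/3) = -3/538 ≈ -0.0055762)
-K = -1*(-3/538) = 3/538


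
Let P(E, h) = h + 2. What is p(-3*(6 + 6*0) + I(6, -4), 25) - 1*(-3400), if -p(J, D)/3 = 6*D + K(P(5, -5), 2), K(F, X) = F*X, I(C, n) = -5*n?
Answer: 2968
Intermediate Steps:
P(E, h) = 2 + h
p(J, D) = 18 - 18*D (p(J, D) = -3*(6*D + (2 - 5)*2) = -3*(6*D - 3*2) = -3*(6*D - 6) = -3*(-6 + 6*D) = 18 - 18*D)
p(-3*(6 + 6*0) + I(6, -4), 25) - 1*(-3400) = (18 - 18*25) - 1*(-3400) = (18 - 450) + 3400 = -432 + 3400 = 2968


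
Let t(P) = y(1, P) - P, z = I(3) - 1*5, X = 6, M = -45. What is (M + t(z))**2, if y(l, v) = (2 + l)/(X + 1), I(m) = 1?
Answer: 80656/49 ≈ 1646.0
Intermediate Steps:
y(l, v) = 2/7 + l/7 (y(l, v) = (2 + l)/(6 + 1) = (2 + l)/7 = (2 + l)*(1/7) = 2/7 + l/7)
z = -4 (z = 1 - 1*5 = 1 - 5 = -4)
t(P) = 3/7 - P (t(P) = (2/7 + (1/7)*1) - P = (2/7 + 1/7) - P = 3/7 - P)
(M + t(z))**2 = (-45 + (3/7 - 1*(-4)))**2 = (-45 + (3/7 + 4))**2 = (-45 + 31/7)**2 = (-284/7)**2 = 80656/49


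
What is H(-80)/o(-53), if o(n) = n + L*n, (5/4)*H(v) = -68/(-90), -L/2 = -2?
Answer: -136/59625 ≈ -0.0022809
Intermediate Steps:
L = 4 (L = -2*(-2) = 4)
H(v) = 136/225 (H(v) = 4*(-68/(-90))/5 = 4*(-68*(-1/90))/5 = (⅘)*(34/45) = 136/225)
o(n) = 5*n (o(n) = n + 4*n = 5*n)
H(-80)/o(-53) = 136/(225*((5*(-53)))) = (136/225)/(-265) = (136/225)*(-1/265) = -136/59625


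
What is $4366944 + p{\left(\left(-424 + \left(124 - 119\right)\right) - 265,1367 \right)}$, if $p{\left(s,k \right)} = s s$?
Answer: $4834800$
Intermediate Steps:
$p{\left(s,k \right)} = s^{2}$
$4366944 + p{\left(\left(-424 + \left(124 - 119\right)\right) - 265,1367 \right)} = 4366944 + \left(\left(-424 + \left(124 - 119\right)\right) - 265\right)^{2} = 4366944 + \left(\left(-424 + 5\right) - 265\right)^{2} = 4366944 + \left(-419 - 265\right)^{2} = 4366944 + \left(-684\right)^{2} = 4366944 + 467856 = 4834800$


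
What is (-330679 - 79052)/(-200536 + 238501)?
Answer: -136577/12655 ≈ -10.792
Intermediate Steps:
(-330679 - 79052)/(-200536 + 238501) = -409731/37965 = -409731*1/37965 = -136577/12655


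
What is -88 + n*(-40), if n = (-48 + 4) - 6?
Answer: 1912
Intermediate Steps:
n = -50 (n = -44 - 6 = -50)
-88 + n*(-40) = -88 - 50*(-40) = -88 + 2000 = 1912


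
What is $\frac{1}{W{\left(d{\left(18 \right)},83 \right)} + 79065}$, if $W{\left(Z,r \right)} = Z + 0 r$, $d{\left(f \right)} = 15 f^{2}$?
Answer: $\frac{1}{83925} \approx 1.1915 \cdot 10^{-5}$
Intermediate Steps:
$W{\left(Z,r \right)} = Z$ ($W{\left(Z,r \right)} = Z + 0 = Z$)
$\frac{1}{W{\left(d{\left(18 \right)},83 \right)} + 79065} = \frac{1}{15 \cdot 18^{2} + 79065} = \frac{1}{15 \cdot 324 + 79065} = \frac{1}{4860 + 79065} = \frac{1}{83925}$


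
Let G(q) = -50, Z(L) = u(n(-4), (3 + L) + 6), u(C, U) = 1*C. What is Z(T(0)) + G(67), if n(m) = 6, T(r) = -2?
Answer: -44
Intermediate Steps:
u(C, U) = C
Z(L) = 6
Z(T(0)) + G(67) = 6 - 50 = -44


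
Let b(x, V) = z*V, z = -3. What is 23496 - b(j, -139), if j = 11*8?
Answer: 23079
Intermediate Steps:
j = 88
b(x, V) = -3*V
23496 - b(j, -139) = 23496 - (-3)*(-139) = 23496 - 1*417 = 23496 - 417 = 23079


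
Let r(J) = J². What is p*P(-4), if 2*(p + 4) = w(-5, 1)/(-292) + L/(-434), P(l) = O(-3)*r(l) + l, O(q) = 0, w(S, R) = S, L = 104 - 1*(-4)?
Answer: 521595/31682 ≈ 16.463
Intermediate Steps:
L = 108 (L = 104 + 4 = 108)
P(l) = l (P(l) = 0*l² + l = 0 + l = l)
p = -521595/126728 (p = -4 + (-5/(-292) + 108/(-434))/2 = -4 + (-5*(-1/292) + 108*(-1/434))/2 = -4 + (5/292 - 54/217)/2 = -4 + (½)*(-14683/63364) = -4 - 14683/126728 = -521595/126728 ≈ -4.1159)
p*P(-4) = -521595/126728*(-4) = 521595/31682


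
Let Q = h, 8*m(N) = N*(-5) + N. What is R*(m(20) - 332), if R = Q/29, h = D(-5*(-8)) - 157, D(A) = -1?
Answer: 54036/29 ≈ 1863.3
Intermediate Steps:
m(N) = -N/2 (m(N) = (N*(-5) + N)/8 = (-5*N + N)/8 = (-4*N)/8 = -N/2)
h = -158 (h = -1 - 157 = -158)
Q = -158
R = -158/29 ≈ -5.4483
R*(m(20) - 332) = -158*(-1/2*20 - 332)/29 = -158*(-10 - 332)/29 = -158/29*(-342) = 54036/29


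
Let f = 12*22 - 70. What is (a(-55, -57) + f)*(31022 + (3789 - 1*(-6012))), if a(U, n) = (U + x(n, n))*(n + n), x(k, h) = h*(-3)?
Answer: -531923690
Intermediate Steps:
x(k, h) = -3*h
a(U, n) = 2*n*(U - 3*n) (a(U, n) = (U - 3*n)*(n + n) = (U - 3*n)*(2*n) = 2*n*(U - 3*n))
f = 194 (f = 264 - 70 = 194)
(a(-55, -57) + f)*(31022 + (3789 - 1*(-6012))) = (2*(-57)*(-55 - 3*(-57)) + 194)*(31022 + (3789 - 1*(-6012))) = (2*(-57)*(-55 + 171) + 194)*(31022 + (3789 + 6012)) = (2*(-57)*116 + 194)*(31022 + 9801) = (-13224 + 194)*40823 = -13030*40823 = -531923690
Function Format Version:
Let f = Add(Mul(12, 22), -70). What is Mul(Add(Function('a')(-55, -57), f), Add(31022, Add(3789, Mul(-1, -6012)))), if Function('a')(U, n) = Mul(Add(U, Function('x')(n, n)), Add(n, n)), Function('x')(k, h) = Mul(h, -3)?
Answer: -531923690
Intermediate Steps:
Function('x')(k, h) = Mul(-3, h)
Function('a')(U, n) = Mul(2, n, Add(U, Mul(-3, n))) (Function('a')(U, n) = Mul(Add(U, Mul(-3, n)), Add(n, n)) = Mul(Add(U, Mul(-3, n)), Mul(2, n)) = Mul(2, n, Add(U, Mul(-3, n))))
f = 194 (f = Add(264, -70) = 194)
Mul(Add(Function('a')(-55, -57), f), Add(31022, Add(3789, Mul(-1, -6012)))) = Mul(Add(Mul(2, -57, Add(-55, Mul(-3, -57))), 194), Add(31022, Add(3789, Mul(-1, -6012)))) = Mul(Add(Mul(2, -57, Add(-55, 171)), 194), Add(31022, Add(3789, 6012))) = Mul(Add(Mul(2, -57, 116), 194), Add(31022, 9801)) = Mul(Add(-13224, 194), 40823) = Mul(-13030, 40823) = -531923690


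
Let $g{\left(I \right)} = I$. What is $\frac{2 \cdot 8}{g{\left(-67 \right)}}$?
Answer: $- \frac{16}{67} \approx -0.23881$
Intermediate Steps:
$\frac{2 \cdot 8}{g{\left(-67 \right)}} = \frac{2 \cdot 8}{-67} = 16 \left(- \frac{1}{67}\right) = - \frac{16}{67}$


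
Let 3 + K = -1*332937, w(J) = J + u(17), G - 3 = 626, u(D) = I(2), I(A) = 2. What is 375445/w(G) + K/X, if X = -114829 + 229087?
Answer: 11275095/19043 ≈ 592.09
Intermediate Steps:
u(D) = 2
G = 629 (G = 3 + 626 = 629)
w(J) = 2 + J (w(J) = J + 2 = 2 + J)
X = 114258
K = -332940 (K = -3 - 1*332937 = -3 - 332937 = -332940)
375445/w(G) + K/X = 375445/(2 + 629) - 332940/114258 = 375445/631 - 332940*1/114258 = 375445*(1/631) - 55490/19043 = 595 - 55490/19043 = 11275095/19043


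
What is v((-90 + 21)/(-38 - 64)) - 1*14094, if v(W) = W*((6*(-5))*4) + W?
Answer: -28349/2 ≈ -14175.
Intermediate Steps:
v(W) = -119*W (v(W) = W*(-30*4) + W = W*(-120) + W = -120*W + W = -119*W)
v((-90 + 21)/(-38 - 64)) - 1*14094 = -119*(-90 + 21)/(-38 - 64) - 1*14094 = -(-8211)/(-102) - 14094 = -(-8211)*(-1)/102 - 14094 = -119*23/34 - 14094 = -161/2 - 14094 = -28349/2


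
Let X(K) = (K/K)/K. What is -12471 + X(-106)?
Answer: -1321927/106 ≈ -12471.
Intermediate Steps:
X(K) = 1/K
-12471 + X(-106) = -12471 + 1/(-106) = -12471 - 1/106 = -1321927/106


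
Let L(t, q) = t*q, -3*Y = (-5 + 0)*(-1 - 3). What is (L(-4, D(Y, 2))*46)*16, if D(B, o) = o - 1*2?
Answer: 0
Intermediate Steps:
Y = -20/3 (Y = -(-5 + 0)*(-1 - 3)/3 = -(-5)*(-4)/3 = -1/3*20 = -20/3 ≈ -6.6667)
D(B, o) = -2 + o (D(B, o) = o - 2 = -2 + o)
L(t, q) = q*t
(L(-4, D(Y, 2))*46)*16 = (((-2 + 2)*(-4))*46)*16 = ((0*(-4))*46)*16 = (0*46)*16 = 0*16 = 0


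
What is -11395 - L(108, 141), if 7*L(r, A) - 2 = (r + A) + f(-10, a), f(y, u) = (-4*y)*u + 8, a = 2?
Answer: -80104/7 ≈ -11443.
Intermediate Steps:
f(y, u) = 8 - 4*u*y (f(y, u) = -4*u*y + 8 = 8 - 4*u*y)
L(r, A) = 90/7 + A/7 + r/7 (L(r, A) = 2/7 + ((r + A) + (8 - 4*2*(-10)))/7 = 2/7 + ((A + r) + (8 + 80))/7 = 2/7 + ((A + r) + 88)/7 = 2/7 + (88 + A + r)/7 = 2/7 + (88/7 + A/7 + r/7) = 90/7 + A/7 + r/7)
-11395 - L(108, 141) = -11395 - (90/7 + (1/7)*141 + (1/7)*108) = -11395 - (90/7 + 141/7 + 108/7) = -11395 - 1*339/7 = -11395 - 339/7 = -80104/7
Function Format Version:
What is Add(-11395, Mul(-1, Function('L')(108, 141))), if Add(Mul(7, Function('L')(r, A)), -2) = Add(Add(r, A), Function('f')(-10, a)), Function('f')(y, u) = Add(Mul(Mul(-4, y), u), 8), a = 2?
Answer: Rational(-80104, 7) ≈ -11443.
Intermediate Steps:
Function('f')(y, u) = Add(8, Mul(-4, u, y)) (Function('f')(y, u) = Add(Mul(-4, u, y), 8) = Add(8, Mul(-4, u, y)))
Function('L')(r, A) = Add(Rational(90, 7), Mul(Rational(1, 7), A), Mul(Rational(1, 7), r)) (Function('L')(r, A) = Add(Rational(2, 7), Mul(Rational(1, 7), Add(Add(r, A), Add(8, Mul(-4, 2, -10))))) = Add(Rational(2, 7), Mul(Rational(1, 7), Add(Add(A, r), Add(8, 80)))) = Add(Rational(2, 7), Mul(Rational(1, 7), Add(Add(A, r), 88))) = Add(Rational(2, 7), Mul(Rational(1, 7), Add(88, A, r))) = Add(Rational(2, 7), Add(Rational(88, 7), Mul(Rational(1, 7), A), Mul(Rational(1, 7), r))) = Add(Rational(90, 7), Mul(Rational(1, 7), A), Mul(Rational(1, 7), r)))
Add(-11395, Mul(-1, Function('L')(108, 141))) = Add(-11395, Mul(-1, Add(Rational(90, 7), Mul(Rational(1, 7), 141), Mul(Rational(1, 7), 108)))) = Add(-11395, Mul(-1, Add(Rational(90, 7), Rational(141, 7), Rational(108, 7)))) = Add(-11395, Mul(-1, Rational(339, 7))) = Add(-11395, Rational(-339, 7)) = Rational(-80104, 7)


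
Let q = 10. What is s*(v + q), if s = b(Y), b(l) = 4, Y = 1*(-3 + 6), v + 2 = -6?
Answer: 8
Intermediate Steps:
v = -8 (v = -2 - 6 = -8)
Y = 3 (Y = 1*3 = 3)
s = 4
s*(v + q) = 4*(-8 + 10) = 4*2 = 8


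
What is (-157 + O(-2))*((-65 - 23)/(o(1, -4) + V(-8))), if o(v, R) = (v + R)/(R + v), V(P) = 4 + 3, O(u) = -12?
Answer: 1859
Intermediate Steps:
V(P) = 7
o(v, R) = 1 (o(v, R) = (R + v)/(R + v) = 1)
(-157 + O(-2))*((-65 - 23)/(o(1, -4) + V(-8))) = (-157 - 12)*((-65 - 23)/(1 + 7)) = -(-14872)/8 = -169*(-11) = 1859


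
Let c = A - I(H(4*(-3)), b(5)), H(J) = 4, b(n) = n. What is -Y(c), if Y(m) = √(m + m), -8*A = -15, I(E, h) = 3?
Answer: -3*I/2 ≈ -1.5*I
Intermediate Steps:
A = 15/8 (A = -⅛*(-15) = 15/8 ≈ 1.8750)
c = -9/8 (c = 15/8 - 1*3 = 15/8 - 3 = -9/8 ≈ -1.1250)
Y(m) = √2*√m (Y(m) = √(2*m) = √2*√m)
-Y(c) = -√2*√(-9/8) = -√2*3*I*√2/4 = -3*I/2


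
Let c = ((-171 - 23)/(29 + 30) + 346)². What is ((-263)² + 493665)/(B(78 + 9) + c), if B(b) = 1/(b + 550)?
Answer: 1248026423098/260436434281 ≈ 4.7921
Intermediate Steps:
B(b) = 1/(550 + b)
c = 408848400/3481 (c = (-194/59 + 346)² = (20220/59)² = 408848400/3481 ≈ 1.1745e+5)
((-263)² + 493665)/(B(78 + 9) + c) = ((-263)² + 493665)/(1/(550 + (78 + 9)) + 408848400/3481) = (69169 + 493665)/(1/(550 + 87) + 408848400/3481) = 562834/(1/637 + 408848400/3481) = 562834/(260436434281/2217397) = 562834*(2217397/260436434281) = 1248026423098/260436434281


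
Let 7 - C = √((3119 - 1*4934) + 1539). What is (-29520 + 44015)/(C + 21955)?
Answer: 31833919/48232972 + 2899*I*√69/48232972 ≈ 0.66 + 0.00049926*I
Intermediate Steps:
C = 7 - 2*I*√69 (C = 7 - √((3119 - 1*4934) + 1539) = 7 - √((3119 - 4934) + 1539) = 7 - √(-1815 + 1539) = 7 - √(-276) = 7 - 2*I*√69 ≈ 7.0 - 16.613*I)
(-29520 + 44015)/(C + 21955) = (-29520 + 44015)/((7 - 2*I*√69) + 21955) = 14495/(21962 - 2*I*√69)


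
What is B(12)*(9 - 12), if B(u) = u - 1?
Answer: -33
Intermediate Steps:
B(u) = -1 + u
B(12)*(9 - 12) = (-1 + 12)*(9 - 12) = 11*(-3) = -33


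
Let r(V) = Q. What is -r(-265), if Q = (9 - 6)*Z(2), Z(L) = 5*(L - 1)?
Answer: -15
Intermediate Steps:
Z(L) = -5 + 5*L (Z(L) = 5*(-1 + L) = -5 + 5*L)
Q = 15 (Q = (9 - 6)*(-5 + 5*2) = 3*(-5 + 10) = 3*5 = 15)
r(V) = 15
-r(-265) = -1*15 = -15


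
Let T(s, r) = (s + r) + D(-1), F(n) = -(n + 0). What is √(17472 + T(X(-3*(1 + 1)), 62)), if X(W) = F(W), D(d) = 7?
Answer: √17547 ≈ 132.47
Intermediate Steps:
F(n) = -n
X(W) = -W
T(s, r) = 7 + r + s (T(s, r) = (s + r) + 7 = (r + s) + 7 = 7 + r + s)
√(17472 + T(X(-3*(1 + 1)), 62)) = √(17472 + (7 + 62 - (-3)*(1 + 1))) = √(17472 + (7 + 62 - (-3)*2)) = √(17472 + (7 + 62 - 1*(-6))) = √(17472 + (7 + 62 + 6)) = √(17472 + 75) = √17547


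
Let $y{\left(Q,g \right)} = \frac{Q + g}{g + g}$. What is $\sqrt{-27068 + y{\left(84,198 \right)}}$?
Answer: $\frac{i \sqrt{117905106}}{66} \approx 164.52 i$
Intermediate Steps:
$y{\left(Q,g \right)} = \frac{Q + g}{2 g}$
$\sqrt{-27068 + y{\left(84,198 \right)}} = \sqrt{-27068 + \frac{84 + 198}{2 \cdot 198}} = \sqrt{-27068 + \frac{1}{2} \cdot \frac{1}{198} \cdot 282} = \sqrt{-27068 + \frac{47}{66}} = \sqrt{- \frac{1786441}{66}} = \frac{i \sqrt{117905106}}{66}$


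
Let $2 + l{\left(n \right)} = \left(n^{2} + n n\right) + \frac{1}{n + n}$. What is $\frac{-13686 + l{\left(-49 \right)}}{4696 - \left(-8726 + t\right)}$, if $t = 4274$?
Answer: $- \frac{870829}{896504} \approx -0.97136$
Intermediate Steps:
$l{\left(n \right)} = -2 + \frac{1}{2 n} + 2 n^{2}$ ($l{\left(n \right)} = -2 + \left(\left(n^{2} + n n\right) + \frac{1}{n + n}\right) = -2 + \left(\left(n^{2} + n^{2}\right) + \frac{1}{2 n}\right) = -2 + \left(2 n^{2} + \frac{1}{2 n}\right) = -2 + \left(\frac{1}{2 n} + 2 n^{2}\right) = -2 + \frac{1}{2 n} + 2 n^{2}$)
$\frac{-13686 + l{\left(-49 \right)}}{4696 - \left(-8726 + t\right)} = \frac{-13686 + \left(-2 + \frac{1}{2 \left(-49\right)} + 2 \left(-49\right)^{2}\right)}{4696 + \left(8726 - 4274\right)} = \frac{-13686 + \left(-2 + \frac{1}{2} \left(- \frac{1}{49}\right) + 2 \cdot 2401\right)}{4696 + \left(8726 - 4274\right)} = \frac{-13686 - - \frac{470399}{98}}{4696 + 4452} = \frac{-13686 + \frac{470399}{98}}{9148} = \left(- \frac{870829}{98}\right) \frac{1}{9148} = - \frac{870829}{896504}$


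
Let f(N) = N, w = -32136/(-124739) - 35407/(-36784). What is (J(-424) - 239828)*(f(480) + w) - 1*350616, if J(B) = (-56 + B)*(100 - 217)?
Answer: -101788324577981113/1147099844 ≈ -8.8735e+7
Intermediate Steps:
w = 5598724397/4588399376 (w = -32136*(-1/124739) - 35407*(-1/36784) = 32136/124739 + 35407/36784 = 5598724397/4588399376 ≈ 1.2202)
J(B) = 6552 - 117*B (J(B) = (-56 + B)*(-117) = 6552 - 117*B)
(J(-424) - 239828)*(f(480) + w) - 1*350616 = ((6552 - 117*(-424)) - 239828)*(480 + 5598724397/4588399376) - 1*350616 = ((6552 + 49608) - 239828)*(2208030424877/4588399376) - 350616 = (56160 - 239828)*(2208030424877/4588399376) - 350616 = -183668*2208030424877/4588399376 - 350616 = -101386133019077209/1147099844 - 350616 = -101788324577981113/1147099844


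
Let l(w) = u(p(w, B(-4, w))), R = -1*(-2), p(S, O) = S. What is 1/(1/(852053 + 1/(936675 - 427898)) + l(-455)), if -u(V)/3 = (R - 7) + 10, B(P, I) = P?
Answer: -433504969182/6502574028953 ≈ -0.066667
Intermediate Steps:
R = 2
u(V) = -15 (u(V) = -3*((2 - 7) + 10) = -3*(-5 + 10) = -3*5 = -15)
l(w) = -15
1/(1/(852053 + 1/(936675 - 427898)) + l(-455)) = 1/(1/(852053 + 1/(936675 - 427898)) - 15) = 1/(1/(852053 + 1/508777) - 15) = 1/(1/(433504969182/508777) - 15) = 1/(508777/433504969182 - 15) = 1/(-6502574028953/433504969182) = -433504969182/6502574028953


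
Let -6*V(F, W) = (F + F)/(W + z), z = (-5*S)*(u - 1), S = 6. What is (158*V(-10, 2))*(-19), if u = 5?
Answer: 15010/177 ≈ 84.802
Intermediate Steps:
z = -120 (z = (-5*6)*(5 - 1) = -30*4 = -120)
V(F, W) = -F/(3*(-120 + W)) (V(F, W) = -(F + F)/(6*(W - 120)) = -2*F/(6*(-120 + W)) = -F/(3*(-120 + W)))
(158*V(-10, 2))*(-19) = (158*(-1*(-10)/(-360 + 3*2)))*(-19) = (158*(-1*(-10)/(-360 + 6)))*(-19) = (158*(-1*(-10)/(-354)))*(-19) = (158*(-1*(-10)*(-1/354)))*(-19) = (158*(-5/177))*(-19) = -790/177*(-19) = 15010/177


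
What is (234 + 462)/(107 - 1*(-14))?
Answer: 696/121 ≈ 5.7521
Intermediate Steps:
(234 + 462)/(107 - 1*(-14)) = 696/(107 + 14) = 696/121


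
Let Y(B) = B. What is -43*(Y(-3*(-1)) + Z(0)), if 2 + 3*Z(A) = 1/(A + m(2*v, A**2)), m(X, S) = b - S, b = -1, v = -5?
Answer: -86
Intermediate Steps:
m(X, S) = -1 - S
Z(A) = -2/3 + 1/(3*(-1 + A - A**2)) (Z(A) = -2/3 + 1/(3*(A + (-1 - A**2))) = -2/3 + 1/(3*(-1 + A - A**2)))
-43*(Y(-3*(-1)) + Z(0)) = -43*(-3*(-1) + (-3 - 2*0**2 + 2*0)/(3*(1 + 0**2 - 1*0))) = -43*(3 + (-3 - 2*0 + 0)/(3*(1 + 0 + 0))) = -43*(3 + (1/3)*(-3 + 0 + 0)/1) = -43*(3 + (1/3)*1*(-3)) = -43*(3 - 1) = -43*2 = -86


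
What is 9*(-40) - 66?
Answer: -426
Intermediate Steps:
9*(-40) - 66 = -360 - 66 = -426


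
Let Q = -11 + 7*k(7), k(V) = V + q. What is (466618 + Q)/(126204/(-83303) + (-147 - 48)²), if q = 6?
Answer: 12959114498/1055823457 ≈ 12.274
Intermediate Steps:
k(V) = 6 + V (k(V) = V + 6 = 6 + V)
Q = 80 (Q = -11 + 7*(6 + 7) = -11 + 7*13 = -11 + 91 = 80)
(466618 + Q)/(126204/(-83303) + (-147 - 48)²) = (466618 + 80)/(126204/(-83303) + (-147 - 48)²) = 466698/(126204*(-1/83303) + (-195)²) = 466698/(-126204/83303 + 38025) = 466698/(3167470371/83303) = 466698*(83303/3167470371) = 12959114498/1055823457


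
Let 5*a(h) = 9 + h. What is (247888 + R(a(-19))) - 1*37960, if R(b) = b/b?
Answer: 209929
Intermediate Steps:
a(h) = 9/5 + h/5 (a(h) = (9 + h)/5 = 9/5 + h/5)
R(b) = 1
(247888 + R(a(-19))) - 1*37960 = (247888 + 1) - 1*37960 = 247889 - 37960 = 209929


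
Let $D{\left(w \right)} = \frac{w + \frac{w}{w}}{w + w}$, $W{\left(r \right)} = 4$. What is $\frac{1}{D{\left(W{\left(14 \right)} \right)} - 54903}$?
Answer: $- \frac{8}{439219} \approx -1.8214 \cdot 10^{-5}$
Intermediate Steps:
$D{\left(w \right)} = \frac{1 + w}{2 w}$ ($D{\left(w \right)} = \frac{w + 1}{2 w} = \left(1 + w\right) \frac{1}{2 w} = \frac{1 + w}{2 w}$)
$\frac{1}{D{\left(W{\left(14 \right)} \right)} - 54903} = \frac{1}{\frac{1 + 4}{2 \cdot 4} - 54903} = \frac{1}{\frac{1}{2} \cdot \frac{1}{4} \cdot 5 - 54903} = \frac{1}{\frac{5}{8} - 54903} = \frac{1}{- \frac{439219}{8}} = - \frac{8}{439219}$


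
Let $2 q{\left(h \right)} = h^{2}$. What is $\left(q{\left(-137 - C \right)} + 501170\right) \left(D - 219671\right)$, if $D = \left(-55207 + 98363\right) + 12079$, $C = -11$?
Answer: $-83715683088$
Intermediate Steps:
$D = 55235$ ($D = 43156 + 12079 = 55235$)
$q{\left(h \right)} = \frac{h^{2}}{2}$
$\left(q{\left(-137 - C \right)} + 501170\right) \left(D - 219671\right) = \left(\frac{\left(-137 - -11\right)^{2}}{2} + 501170\right) \left(55235 - 219671\right) = \left(\frac{\left(-137 + 11\right)^{2}}{2} + 501170\right) \left(-164436\right) = \left(\frac{\left(-126\right)^{2}}{2} + 501170\right) \left(-164436\right) = \left(\frac{1}{2} \cdot 15876 + 501170\right) \left(-164436\right) = \left(7938 + 501170\right) \left(-164436\right) = 509108 \left(-164436\right) = -83715683088$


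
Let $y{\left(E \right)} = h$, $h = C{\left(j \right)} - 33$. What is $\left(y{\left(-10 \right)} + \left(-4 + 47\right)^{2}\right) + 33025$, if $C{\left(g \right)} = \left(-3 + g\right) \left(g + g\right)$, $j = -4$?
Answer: $34897$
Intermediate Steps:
$C{\left(g \right)} = 2 g \left(-3 + g\right)$ ($C{\left(g \right)} = \left(-3 + g\right) 2 g = 2 g \left(-3 + g\right)$)
$h = 23$ ($h = 2 \left(-4\right) \left(-3 - 4\right) - 33 = 2 \left(-4\right) \left(-7\right) - 33 = 56 - 33 = 23$)
$y{\left(E \right)} = 23$
$\left(y{\left(-10 \right)} + \left(-4 + 47\right)^{2}\right) + 33025 = \left(23 + \left(-4 + 47\right)^{2}\right) + 33025 = \left(23 + 43^{2}\right) + 33025 = \left(23 + 1849\right) + 33025 = 1872 + 33025 = 34897$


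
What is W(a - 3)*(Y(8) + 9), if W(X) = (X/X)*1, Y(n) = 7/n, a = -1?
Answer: 79/8 ≈ 9.8750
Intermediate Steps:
W(X) = 1 (W(X) = 1*1 = 1)
W(a - 3)*(Y(8) + 9) = 1*(7/8 + 9) = 1*(79/8) = 79/8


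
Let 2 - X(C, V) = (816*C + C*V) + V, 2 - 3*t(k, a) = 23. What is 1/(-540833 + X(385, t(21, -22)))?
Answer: -1/852289 ≈ -1.1733e-6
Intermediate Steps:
t(k, a) = -7 (t(k, a) = ⅔ - ⅓*23 = ⅔ - 23/3 = -7)
X(C, V) = 2 - V - 816*C - C*V (X(C, V) = 2 - ((816*C + C*V) + V) = 2 - (V + 816*C + C*V) = 2 + (-V - 816*C - C*V) = 2 - V - 816*C - C*V)
1/(-540833 + X(385, t(21, -22))) = 1/(-540833 + (2 - 1*(-7) - 816*385 - 1*385*(-7))) = 1/(-540833 + (2 + 7 - 314160 + 2695)) = 1/(-540833 - 311456) = 1/(-852289) = -1/852289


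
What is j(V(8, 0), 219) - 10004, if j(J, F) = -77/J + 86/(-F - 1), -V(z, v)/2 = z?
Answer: -8799629/880 ≈ -9999.6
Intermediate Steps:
V(z, v) = -2*z
j(J, F) = -77/J + 86/(-1 - F)
j(V(8, 0), 219) - 10004 = (-77 - (-172)*8 - 77*219)/(((-2*8))*(1 + 219)) - 10004 = (-77 - 86*(-16) - 16863)/(-16*220) - 10004 = -1/16*1/220*(-77 + 1376 - 16863) - 10004 = -1/16*1/220*(-15564) - 10004 = 3891/880 - 10004 = -8799629/880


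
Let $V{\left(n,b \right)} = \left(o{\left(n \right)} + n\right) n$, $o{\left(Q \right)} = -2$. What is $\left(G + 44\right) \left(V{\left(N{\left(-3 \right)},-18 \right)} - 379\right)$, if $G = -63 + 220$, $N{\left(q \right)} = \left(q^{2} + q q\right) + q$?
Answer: $-36984$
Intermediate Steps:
$N{\left(q \right)} = q + 2 q^{2}$ ($N{\left(q \right)} = \left(q^{2} + q^{2}\right) + q = 2 q^{2} + q = q + 2 q^{2}$)
$G = 157$
$V{\left(n,b \right)} = n \left(-2 + n\right)$ ($V{\left(n,b \right)} = \left(-2 + n\right) n = n \left(-2 + n\right)$)
$\left(G + 44\right) \left(V{\left(N{\left(-3 \right)},-18 \right)} - 379\right) = \left(157 + 44\right) \left(- 3 \left(1 + 2 \left(-3\right)\right) \left(-2 - 3 \left(1 + 2 \left(-3\right)\right)\right) - 379\right) = 201 \left(- 3 \left(1 - 6\right) \left(-2 - 3 \left(1 - 6\right)\right) - 379\right) = 201 \left(\left(-3\right) \left(-5\right) \left(-2 - -15\right) - 379\right) = 201 \left(15 \left(-2 + 15\right) - 379\right) = 201 \left(15 \cdot 13 - 379\right) = 201 \left(195 - 379\right) = 201 \left(-184\right) = -36984$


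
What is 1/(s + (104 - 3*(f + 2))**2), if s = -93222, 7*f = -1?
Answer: -49/4093157 ≈ -1.1971e-5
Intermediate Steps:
f = -1/7 (f = (1/7)*(-1) = -1/7 ≈ -0.14286)
1/(s + (104 - 3*(f + 2))**2) = 1/(-93222 + (104 - 3*(-1/7 + 2))**2) = 1/(-93222 + (104 - 3*13/7)**2) = 1/(-93222 + (104 - 39/7)**2) = 1/(-93222 + (689/7)**2) = 1/(-93222 + 474721/49) = 1/(-4093157/49) = -49/4093157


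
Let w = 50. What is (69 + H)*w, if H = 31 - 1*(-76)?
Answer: 8800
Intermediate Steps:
H = 107 (H = 31 + 76 = 107)
(69 + H)*w = (69 + 107)*50 = 176*50 = 8800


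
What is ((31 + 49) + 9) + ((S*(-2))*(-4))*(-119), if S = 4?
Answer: -3719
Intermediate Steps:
((31 + 49) + 9) + ((S*(-2))*(-4))*(-119) = ((31 + 49) + 9) + ((4*(-2))*(-4))*(-119) = (80 + 9) - 8*(-4)*(-119) = 89 + 32*(-119) = 89 - 3808 = -3719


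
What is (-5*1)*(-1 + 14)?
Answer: -65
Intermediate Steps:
(-5*1)*(-1 + 14) = -5*13 = -65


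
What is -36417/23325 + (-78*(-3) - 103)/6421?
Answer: -76925994/49923275 ≈ -1.5409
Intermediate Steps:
-36417/23325 + (-78*(-3) - 103)/6421 = -36417*1/23325 + (234 - 103)*(1/6421) = -12139/7775 + 131*(1/6421) = -12139/7775 + 131/6421 = -76925994/49923275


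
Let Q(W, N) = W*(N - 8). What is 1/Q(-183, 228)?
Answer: -1/40260 ≈ -2.4839e-5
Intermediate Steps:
Q(W, N) = W*(-8 + N)
1/Q(-183, 228) = 1/(-183*(-8 + 228)) = 1/(-183*220) = 1/(-40260) = -1/40260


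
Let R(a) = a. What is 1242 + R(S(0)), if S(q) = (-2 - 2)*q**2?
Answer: 1242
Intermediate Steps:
S(q) = -4*q**2
1242 + R(S(0)) = 1242 - 4*0**2 = 1242 - 4*0 = 1242 + 0 = 1242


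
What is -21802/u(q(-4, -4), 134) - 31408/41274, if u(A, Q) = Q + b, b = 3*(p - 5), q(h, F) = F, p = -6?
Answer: -451513978/2084337 ≈ -216.62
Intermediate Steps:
b = -33 (b = 3*(-6 - 5) = 3*(-11) = -33)
u(A, Q) = -33 + Q (u(A, Q) = Q - 33 = -33 + Q)
-21802/u(q(-4, -4), 134) - 31408/41274 = -21802/(-33 + 134) - 31408/41274 = -21802/101 - 31408*1/41274 = -21802*1/101 - 15704/20637 = -21802/101 - 15704/20637 = -451513978/2084337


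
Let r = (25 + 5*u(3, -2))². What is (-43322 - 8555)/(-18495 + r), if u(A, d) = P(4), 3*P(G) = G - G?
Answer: 51877/17870 ≈ 2.9030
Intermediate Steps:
P(G) = 0 (P(G) = (G - G)/3 = (⅓)*0 = 0)
u(A, d) = 0
r = 625 (r = (25 + 5*0)² = (25 + 0)² = 25² = 625)
(-43322 - 8555)/(-18495 + r) = (-43322 - 8555)/(-18495 + 625) = -51877/(-17870) = -51877*(-1/17870) = 51877/17870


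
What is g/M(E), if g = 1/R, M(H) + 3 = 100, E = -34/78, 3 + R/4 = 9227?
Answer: 1/3578912 ≈ 2.7941e-7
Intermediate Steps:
R = 36896 (R = -12 + 4*9227 = -12 + 36908 = 36896)
E = -17/39 (E = -34*1/78 = -17/39 ≈ -0.43590)
M(H) = 97 (M(H) = -3 + 100 = 97)
g = 1/36896 ≈ 2.7103e-5
g/M(E) = (1/36896)/97 = (1/36896)*(1/97) = 1/3578912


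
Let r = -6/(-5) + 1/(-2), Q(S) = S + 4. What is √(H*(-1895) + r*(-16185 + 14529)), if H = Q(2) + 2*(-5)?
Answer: 2*√40130/5 ≈ 80.130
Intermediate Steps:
Q(S) = 4 + S
r = 7/10 (r = -6*(-⅕) + 1*(-½) = 6/5 - ½ = 7/10 ≈ 0.70000)
H = -4 (H = (4 + 2) + 2*(-5) = 6 - 10 = -4)
√(H*(-1895) + r*(-16185 + 14529)) = √(-4*(-1895) + 7*(-16185 + 14529)/10) = √(7580 + (7/10)*(-1656)) = √(7580 - 5796/5) = √(32104/5) = 2*√40130/5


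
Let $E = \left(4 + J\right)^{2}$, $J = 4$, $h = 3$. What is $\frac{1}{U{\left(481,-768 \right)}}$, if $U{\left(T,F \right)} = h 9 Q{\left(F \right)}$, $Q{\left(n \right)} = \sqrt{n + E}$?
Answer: $- \frac{i \sqrt{11}}{2376} \approx - 0.0013959 i$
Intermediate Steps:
$E = 64$ ($E = \left(4 + 4\right)^{2} = 8^{2} = 64$)
$Q{\left(n \right)} = \sqrt{64 + n}$ ($Q{\left(n \right)} = \sqrt{n + 64} = \sqrt{64 + n}$)
$U{\left(T,F \right)} = 27 \sqrt{64 + F}$ ($U{\left(T,F \right)} = 3 \cdot 9 \sqrt{64 + F} = 27 \sqrt{64 + F}$)
$\frac{1}{U{\left(481,-768 \right)}} = \frac{1}{27 \sqrt{64 - 768}} = \frac{1}{27 \sqrt{-704}} = \frac{1}{27 \cdot 8 i \sqrt{11}} = \frac{1}{216 i \sqrt{11}} = - \frac{i \sqrt{11}}{2376}$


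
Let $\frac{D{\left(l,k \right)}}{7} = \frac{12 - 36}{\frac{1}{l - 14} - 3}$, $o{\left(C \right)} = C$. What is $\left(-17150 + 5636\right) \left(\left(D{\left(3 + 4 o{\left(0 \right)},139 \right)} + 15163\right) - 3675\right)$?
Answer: $- \frac{2259277080}{17} \approx -1.329 \cdot 10^{8}$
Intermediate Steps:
$D{\left(l,k \right)} = - \frac{168}{-3 + \frac{1}{-14 + l}}$ ($D{\left(l,k \right)} = 7 \frac{12 - 36}{\frac{1}{l - 14} - 3} = 7 \left(- \frac{24}{\frac{1}{-14 + l} - 3}\right) = 7 \left(- \frac{24}{-3 + \frac{1}{-14 + l}}\right) = - \frac{168}{-3 + \frac{1}{-14 + l}}$)
$\left(-17150 + 5636\right) \left(\left(D{\left(3 + 4 o{\left(0 \right)},139 \right)} + 15163\right) - 3675\right) = \left(-17150 + 5636\right) \left(\left(\frac{168 \left(-14 + \left(3 + 4 \cdot 0\right)\right)}{-43 + 3 \left(3 + 4 \cdot 0\right)} + 15163\right) - 3675\right) = - 11514 \left(\left(\frac{168 \left(-14 + \left(3 + 0\right)\right)}{-43 + 3 \left(3 + 0\right)} + 15163\right) - 3675\right) = - 11514 \left(\left(\frac{168 \left(-14 + 3\right)}{-43 + 3 \cdot 3} + 15163\right) - 3675\right) = - 11514 \left(\left(168 \frac{1}{-43 + 9} \left(-11\right) + 15163\right) - 3675\right) = - 11514 \left(\left(168 \frac{1}{-34} \left(-11\right) + 15163\right) - 3675\right) = - 11514 \left(\left(168 \left(- \frac{1}{34}\right) \left(-11\right) + 15163\right) - 3675\right) = - 11514 \left(\left(\frac{924}{17} + 15163\right) - 3675\right) = - 11514 \left(\frac{258695}{17} - 3675\right) = \left(-11514\right) \frac{196220}{17} = - \frac{2259277080}{17}$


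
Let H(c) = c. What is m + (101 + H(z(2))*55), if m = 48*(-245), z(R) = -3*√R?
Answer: -11659 - 165*√2 ≈ -11892.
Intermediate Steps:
m = -11760
m + (101 + H(z(2))*55) = -11760 + (101 - 3*√2*55) = -11760 + (101 - 165*√2) = -11659 - 165*√2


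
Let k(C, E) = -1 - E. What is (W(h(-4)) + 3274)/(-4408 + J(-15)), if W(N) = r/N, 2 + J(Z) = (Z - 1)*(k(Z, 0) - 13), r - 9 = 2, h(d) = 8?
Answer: -26203/33488 ≈ -0.78246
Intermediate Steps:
r = 11 (r = 9 + 2 = 11)
J(Z) = 12 - 14*Z (J(Z) = -2 + (Z - 1)*((-1 - 1*0) - 13) = -2 + (-1 + Z)*((-1 + 0) - 13) = -2 + (-1 + Z)*(-1 - 13) = -2 + (-1 + Z)*(-14) = -2 + (14 - 14*Z) = 12 - 14*Z)
W(N) = 11/N
(W(h(-4)) + 3274)/(-4408 + J(-15)) = (11/8 + 3274)/(-4408 + (12 - 14*(-15))) = (11*(1/8) + 3274)/(-4408 + (12 + 210)) = (11/8 + 3274)/(-4408 + 222) = (26203/8)/(-4186) = (26203/8)*(-1/4186) = -26203/33488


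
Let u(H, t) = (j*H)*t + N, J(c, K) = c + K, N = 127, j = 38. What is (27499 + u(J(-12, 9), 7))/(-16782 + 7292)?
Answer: -13414/4745 ≈ -2.8270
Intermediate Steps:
J(c, K) = K + c
u(H, t) = 127 + 38*H*t (u(H, t) = (38*H)*t + 127 = 38*H*t + 127 = 127 + 38*H*t)
(27499 + u(J(-12, 9), 7))/(-16782 + 7292) = (27499 + (127 + 38*(9 - 12)*7))/(-16782 + 7292) = (27499 + (127 + 38*(-3)*7))/(-9490) = (27499 + (127 - 798))*(-1/9490) = (27499 - 671)*(-1/9490) = 26828*(-1/9490) = -13414/4745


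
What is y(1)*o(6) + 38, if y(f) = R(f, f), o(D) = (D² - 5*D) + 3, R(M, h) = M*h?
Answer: 47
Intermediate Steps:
o(D) = 3 + D² - 5*D
y(f) = f² (y(f) = f*f = f²)
y(1)*o(6) + 38 = 1²*(3 + 6² - 5*6) + 38 = 1*(3 + 36 - 30) + 38 = 1*9 + 38 = 9 + 38 = 47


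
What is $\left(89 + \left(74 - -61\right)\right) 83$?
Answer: $18592$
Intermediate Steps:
$\left(89 + \left(74 - -61\right)\right) 83 = \left(89 + \left(74 + 61\right)\right) 83 = \left(89 + 135\right) 83 = 224 \cdot 83 = 18592$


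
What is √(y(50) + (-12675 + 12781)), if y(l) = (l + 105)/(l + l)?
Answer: 3*√1195/10 ≈ 10.371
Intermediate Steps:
y(l) = (105 + l)/(2*l) (y(l) = (105 + l)/((2*l)) = (105 + l)*(1/(2*l)) = (105 + l)/(2*l))
√(y(50) + (-12675 + 12781)) = √((½)*(105 + 50)/50 + (-12675 + 12781)) = √((½)*(1/50)*155 + 106) = √(31/20 + 106) = √(2151/20) = 3*√1195/10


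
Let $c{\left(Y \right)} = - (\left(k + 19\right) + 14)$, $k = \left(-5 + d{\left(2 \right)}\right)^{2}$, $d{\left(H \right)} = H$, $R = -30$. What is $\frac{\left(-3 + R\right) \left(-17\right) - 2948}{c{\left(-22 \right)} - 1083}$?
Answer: $\frac{2387}{1125} \approx 2.1218$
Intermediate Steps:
$k = 9$ ($k = \left(-5 + 2\right)^{2} = \left(-3\right)^{2} = 9$)
$c{\left(Y \right)} = -42$ ($c{\left(Y \right)} = - (\left(9 + 19\right) + 14) = - (28 + 14) = \left(-1\right) 42 = -42$)
$\frac{\left(-3 + R\right) \left(-17\right) - 2948}{c{\left(-22 \right)} - 1083} = \frac{\left(-3 - 30\right) \left(-17\right) - 2948}{-42 - 1083} = \frac{\left(-33\right) \left(-17\right) - 2948}{-1125} = \left(561 - 2948\right) \left(- \frac{1}{1125}\right) = \left(-2387\right) \left(- \frac{1}{1125}\right) = \frac{2387}{1125}$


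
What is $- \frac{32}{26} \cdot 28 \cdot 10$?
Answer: $- \frac{4480}{13} \approx -344.62$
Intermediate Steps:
$- \frac{32}{26} \cdot 28 \cdot 10 = \left(-32\right) \frac{1}{26} \cdot 28 \cdot 10 = \left(- \frac{16}{13}\right) 28 \cdot 10 = \left(- \frac{448}{13}\right) 10 = - \frac{4480}{13}$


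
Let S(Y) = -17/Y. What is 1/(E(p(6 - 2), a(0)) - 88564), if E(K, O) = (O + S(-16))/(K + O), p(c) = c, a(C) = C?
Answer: -64/5668079 ≈ -1.1291e-5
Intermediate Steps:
E(K, O) = (17/16 + O)/(K + O) (E(K, O) = (O - 17/(-16))/(K + O) = (O - 17*(-1/16))/(K + O) = (O + 17/16)/(K + O) = (17/16 + O)/(K + O))
1/(E(p(6 - 2), a(0)) - 88564) = 1/((17/16 + 0)/((6 - 2) + 0) - 88564) = 1/((17/16)/(4 + 0) - 88564) = 1/((17/16)/4 - 88564) = 1/((¼)*(17/16) - 88564) = 1/(17/64 - 88564) = 1/(-5668079/64) = -64/5668079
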